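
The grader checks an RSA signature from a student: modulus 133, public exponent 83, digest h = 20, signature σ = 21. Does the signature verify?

σ^2 ≡ 21^2 = 441 ≡ 42
σ^4 ≡ 42^2 = 1764 ≡ 35
σ^8 ≡ 35^2 = 1225 ≡ 28
σ^16 ≡ 28^2 = 784 ≡ 119
σ^32 ≡ 119^2 = 14161 ≡ 63
σ^64 ≡ 63^2 = 3969 ≡ 112
83 = 64 + 16 + 2 + 1, so σ^83 ≡ 112·119·42·21 ≡ 91 (mod 133)
σ^83 mod 133 = 91, but h = 20.

does not verify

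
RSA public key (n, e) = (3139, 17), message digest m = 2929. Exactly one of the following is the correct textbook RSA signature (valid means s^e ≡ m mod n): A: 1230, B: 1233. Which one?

B

Candidate A: 1230^17 mod 3139 = 321
Candidate B: 1233^17 mod 3139 = 2929
  → matches m = 2929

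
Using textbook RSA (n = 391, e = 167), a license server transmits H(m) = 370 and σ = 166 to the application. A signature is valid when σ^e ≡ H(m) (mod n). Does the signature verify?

σ^2 ≡ 166^2 = 27556 ≡ 186
σ^4 ≡ 186^2 = 34596 ≡ 188
σ^8 ≡ 188^2 = 35344 ≡ 154
σ^16 ≡ 154^2 = 23716 ≡ 256
σ^32 ≡ 256^2 = 65536 ≡ 239
σ^64 ≡ 239^2 = 57121 ≡ 35
σ^128 ≡ 35^2 = 1225 ≡ 52
167 = 128 + 32 + 4 + 2 + 1, so σ^167 ≡ 52·239·188·186·166 ≡ 21 (mod 391)
σ^167 mod 391 = 21, but H(m) = 370.

does not verify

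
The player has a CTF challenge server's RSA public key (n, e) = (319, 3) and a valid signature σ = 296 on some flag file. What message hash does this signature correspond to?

σ^2 ≡ 296^2 = 87616 ≡ 210
3 = 2 + 1, so σ^3 ≡ 210·296 ≡ 274 (mod 319)

274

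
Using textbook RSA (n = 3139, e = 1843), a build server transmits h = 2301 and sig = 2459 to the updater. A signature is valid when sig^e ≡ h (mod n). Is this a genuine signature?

genuine

sig^1843 mod 3139 = 2301
2301 = h, so the signature checks out.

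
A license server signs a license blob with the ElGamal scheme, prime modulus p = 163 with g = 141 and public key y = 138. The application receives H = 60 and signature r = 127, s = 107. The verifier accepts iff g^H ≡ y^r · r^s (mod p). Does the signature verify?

does not verify

Left side g^H mod p:
141^2 = 19881 ≡ 158
141^4 ≡ 158^2 = 24964 ≡ 25
141^8 ≡ 25^2 = 625 ≡ 136
141^16 ≡ 136^2 = 18496 ≡ 77
141^32 ≡ 77^2 = 5929 ≡ 61
60 = 32 + 16 + 8 + 4, so 141^60 ≡ 61·77·136·25 ≡ 38 (mod 163)
Right side y^r · r^s mod p:
138^2 = 19044 ≡ 136
138^4 ≡ 136^2 = 18496 ≡ 77
138^8 ≡ 77^2 = 5929 ≡ 61
138^16 ≡ 61^2 = 3721 ≡ 135
138^32 ≡ 135^2 = 18225 ≡ 132
138^64 ≡ 132^2 = 17424 ≡ 146
127 = 64 + 32 + 16 + 8 + 4 + 2 + 1, so 138^127 ≡ 146·132·135·61·77·136·138 ≡ 8 (mod 163)
127^2 = 16129 ≡ 155
127^4 ≡ 155^2 = 24025 ≡ 64
127^8 ≡ 64^2 = 4096 ≡ 21
127^16 ≡ 21^2 = 441 ≡ 115
127^32 ≡ 115^2 = 13225 ≡ 22
127^64 ≡ 22^2 = 484 ≡ 158
107 = 64 + 32 + 8 + 2 + 1, so 127^107 ≡ 158·22·21·155·127 ≡ 86 (mod 163)
8·86 = 688 ≡ 36 (mod 163)
38 ≠ 36, so verification fails.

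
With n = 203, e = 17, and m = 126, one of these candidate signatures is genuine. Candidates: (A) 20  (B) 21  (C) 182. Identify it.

Candidate A: Squares mod 203: 20^1≡20, 20^2≡197, 20^4≡36, 20^8≡78, 20^16≡197; 17 = 16 + 1, so 20^17 ≡ 197·20 ≡ 83 (mod 203)
Candidate B: Squares mod 203: 21^1≡21, 21^2≡35, 21^4≡7, 21^8≡49, 21^16≡168; 17 = 16 + 1, so 21^17 ≡ 168·21 ≡ 77 (mod 203)
Candidate C: Squares mod 203: 182^1≡182, 182^2≡35, 182^4≡7, 182^8≡49, 182^16≡168; 17 = 16 + 1, so 182^17 ≡ 168·182 ≡ 126 (mod 203)
  → matches m = 126

C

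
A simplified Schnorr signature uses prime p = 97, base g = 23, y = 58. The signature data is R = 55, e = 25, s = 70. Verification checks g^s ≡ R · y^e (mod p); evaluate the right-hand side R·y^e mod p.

48

Squares mod 97: 58^1≡58, 58^2≡66, 58^4≡88, 58^8≡81, 58^16≡62
25 = 16 + 8 + 1, so 58^25 ≡ 62·81·58 ≡ 82 (mod 97)
R · y^e ≡ 55·82 = 4510 ≡ 48 (mod 97)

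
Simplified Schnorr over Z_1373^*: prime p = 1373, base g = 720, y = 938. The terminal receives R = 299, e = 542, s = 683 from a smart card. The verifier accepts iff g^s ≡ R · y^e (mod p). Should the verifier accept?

accept

g^s mod p:
Squares mod 1373: 720^1≡720, 720^2≡779, 720^4≡1348, 720^8≡625, 720^16≡693, 720^32≡1072, 720^64≡1356, 720^128≡289, 720^256≡1141, 720^512≡277
683 = 512 + 128 + 32 + 8 + 2 + 1, so 720^683 ≡ 277·289·1072·625·779·720 ≡ 578 (mod 1373)
R · y^e mod p:
Squares mod 1373: 938^1≡938, 938^2≡1124, 938^4≡216, 938^8≡1347, 938^16≡676, 938^32≡1140, 938^64≡742, 938^128≡1364, 938^256≡81, 938^512≡1069
542 = 512 + 16 + 8 + 4 + 2, so 938^542 ≡ 1069·676·1347·216·1124 ≡ 879 (mod 1373)
299·879 = 262821 ≡ 578 (mod 1373)
578 ≡ 578 (mod 1373); signature holds.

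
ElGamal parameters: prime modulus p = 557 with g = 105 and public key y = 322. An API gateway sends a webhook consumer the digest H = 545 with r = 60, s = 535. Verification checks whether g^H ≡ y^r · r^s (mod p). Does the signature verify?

verifies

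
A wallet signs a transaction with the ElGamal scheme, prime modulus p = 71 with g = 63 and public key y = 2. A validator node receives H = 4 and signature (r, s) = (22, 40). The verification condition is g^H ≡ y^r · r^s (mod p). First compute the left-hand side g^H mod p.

49

63^2 = 3969 ≡ 64
63^4 ≡ 64^2 = 4096 ≡ 49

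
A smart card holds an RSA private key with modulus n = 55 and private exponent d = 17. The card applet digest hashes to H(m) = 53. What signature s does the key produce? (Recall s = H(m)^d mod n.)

48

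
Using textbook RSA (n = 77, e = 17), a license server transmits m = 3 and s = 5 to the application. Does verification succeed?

passes

Squares mod 77: s^1≡5, s^2≡25, s^4≡9, s^8≡4, s^16≡16
17 = 16 + 1, so s^17 ≡ 16·5 ≡ 3 (mod 77)
3 = m, so the signature checks out.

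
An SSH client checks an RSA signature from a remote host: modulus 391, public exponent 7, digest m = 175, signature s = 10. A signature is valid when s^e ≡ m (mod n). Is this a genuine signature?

genuine

s^2 ≡ 10^2 = 100
s^4 ≡ 100^2 = 10000 ≡ 225
7 = 4 + 2 + 1, so s^7 ≡ 225·100·10 ≡ 175 (mod 391)
s^7 mod 391 = 175 matches m.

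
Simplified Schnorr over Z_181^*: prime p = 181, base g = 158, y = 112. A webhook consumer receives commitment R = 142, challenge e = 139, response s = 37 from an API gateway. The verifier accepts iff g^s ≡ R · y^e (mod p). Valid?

g^s mod p:
158^37 mod 181 = 21
R · y^e mod p:
112^139 mod 181 = 83
142·83 = 11786 ≡ 21 (mod 181)
21 ≡ 21 (mod 181); signature holds.

yes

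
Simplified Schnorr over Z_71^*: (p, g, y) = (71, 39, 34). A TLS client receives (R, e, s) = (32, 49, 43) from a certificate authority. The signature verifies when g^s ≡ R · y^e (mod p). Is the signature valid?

valid

g^s mod p:
Squares mod 71: 39^1≡39, 39^2≡30, 39^4≡48, 39^8≡32, 39^16≡30, 39^32≡48
43 = 32 + 8 + 2 + 1, so 39^43 ≡ 48·32·30·39 ≡ 39 (mod 71)
R · y^e mod p:
Squares mod 71: 34^1≡34, 34^2≡20, 34^4≡45, 34^8≡37, 34^16≡20, 34^32≡45
49 = 32 + 16 + 1, so 34^49 ≡ 45·20·34 ≡ 70 (mod 71)
32·70 = 2240 ≡ 39 (mod 71)
39 ≡ 39 (mod 71); signature holds.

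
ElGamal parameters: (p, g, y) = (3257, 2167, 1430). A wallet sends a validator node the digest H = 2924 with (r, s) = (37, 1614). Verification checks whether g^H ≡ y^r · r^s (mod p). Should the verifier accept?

Left side g^H mod p:
2167^2 = 4695889 ≡ 2552
2167^4 ≡ 2552^2 = 6512704 ≡ 1961
2167^8 ≡ 1961^2 = 3845521 ≡ 2261
2167^16 ≡ 2261^2 = 5112121 ≡ 1888
2167^32 ≡ 1888^2 = 3564544 ≡ 1386
2167^64 ≡ 1386^2 = 1920996 ≡ 2623
2167^128 ≡ 2623^2 = 6880129 ≡ 1345
2167^256 ≡ 1345^2 = 1809025 ≡ 1390
2167^512 ≡ 1390^2 = 1932100 ≡ 699
2167^1024 ≡ 699^2 = 488601 ≡ 51
2167^2048 ≡ 51^2 = 2601
2924 = 2048 + 512 + 256 + 64 + 32 + 8 + 4, so 2167^2924 ≡ 2601·699·1390·2623·1386·2261·1961 ≡ 419 (mod 3257)
Right side y^r · r^s mod p:
1430^2 = 2044900 ≡ 2761
1430^4 ≡ 2761^2 = 7623121 ≡ 1741
1430^8 ≡ 1741^2 = 3031081 ≡ 2071
1430^16 ≡ 2071^2 = 4289041 ≡ 2829
1430^32 ≡ 2829^2 = 8003241 ≡ 792
37 = 32 + 4 + 1, so 1430^37 ≡ 792·1741·1430 ≡ 2417 (mod 3257)
37^2 = 1369
37^4 ≡ 1369^2 = 1874161 ≡ 1386
37^8 ≡ 1386^2 = 1920996 ≡ 2623
37^16 ≡ 2623^2 = 6880129 ≡ 1345
37^32 ≡ 1345^2 = 1809025 ≡ 1390
37^64 ≡ 1390^2 = 1932100 ≡ 699
37^128 ≡ 699^2 = 488601 ≡ 51
37^256 ≡ 51^2 = 2601
37^512 ≡ 2601^2 = 6765201 ≡ 412
37^1024 ≡ 412^2 = 169744 ≡ 380
1614 = 1024 + 512 + 64 + 8 + 4 + 2, so 37^1614 ≡ 380·412·699·2623·1386·1369 ≡ 2672 (mod 3257)
2417·2672 = 6458224 ≡ 2850 (mod 3257)
419 ≠ 2850, so verification fails.

reject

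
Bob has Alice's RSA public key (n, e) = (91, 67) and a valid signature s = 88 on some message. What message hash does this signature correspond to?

s^67 mod 91 = 88

88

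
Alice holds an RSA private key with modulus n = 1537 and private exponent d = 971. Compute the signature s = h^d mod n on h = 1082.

1397

Squares mod 1537: h^1≡1082, h^2≡1067, h^4≡1109, h^8≡281, h^16≡574, h^32≡558, h^64≡890, h^128≡545, h^256≡384, h^512≡1441
971 = 512 + 256 + 128 + 64 + 8 + 2 + 1, so h^971 ≡ 1441·384·545·890·281·1067·1082 ≡ 1397 (mod 1537)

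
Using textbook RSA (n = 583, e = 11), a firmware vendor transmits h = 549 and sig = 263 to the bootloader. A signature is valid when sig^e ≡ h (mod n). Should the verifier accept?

accept

Squares mod 583: sig^1≡263, sig^2≡375, sig^4≡122, sig^8≡309
11 = 8 + 2 + 1, so sig^11 ≡ 309·375·263 ≡ 549 (mod 583)
549 = h, so the signature checks out.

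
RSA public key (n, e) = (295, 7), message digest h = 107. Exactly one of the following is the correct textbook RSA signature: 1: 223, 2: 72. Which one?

Candidate 1: 223^7 mod 295 = 107
  → matches h = 107
Candidate 2: 72^7 mod 295 = 188

1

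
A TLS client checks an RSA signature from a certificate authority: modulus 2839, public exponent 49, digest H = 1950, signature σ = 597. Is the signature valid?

Squares mod 2839: σ^1≡597, σ^2≡1534, σ^4≡2464, σ^8≡1514, σ^16≡1123, σ^32≡613
49 = 32 + 16 + 1, so σ^49 ≡ 613·1123·597 ≡ 563 (mod 2839)
σ^49 mod 2839 = 563, but H = 1950.

invalid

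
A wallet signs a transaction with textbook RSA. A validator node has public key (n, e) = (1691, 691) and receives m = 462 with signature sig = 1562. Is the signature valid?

valid

sig^691 mod 1691 = 462
462 = m, so the signature checks out.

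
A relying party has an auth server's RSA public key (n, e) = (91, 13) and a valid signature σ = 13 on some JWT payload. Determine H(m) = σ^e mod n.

13

Squares mod 91: σ^1≡13, σ^2≡78, σ^4≡78, σ^8≡78
13 = 8 + 4 + 1, so σ^13 ≡ 78·78·13 ≡ 13 (mod 91)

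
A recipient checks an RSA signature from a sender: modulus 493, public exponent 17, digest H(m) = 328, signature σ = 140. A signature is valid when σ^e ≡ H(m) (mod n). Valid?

Squares mod 493: σ^1≡140, σ^2≡373, σ^4≡103, σ^8≡256, σ^16≡460
17 = 16 + 1, so σ^17 ≡ 460·140 ≡ 310 (mod 493)
310 ≠ 328, so verification fails.

no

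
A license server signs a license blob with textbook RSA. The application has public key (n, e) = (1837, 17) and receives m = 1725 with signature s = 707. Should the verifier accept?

accept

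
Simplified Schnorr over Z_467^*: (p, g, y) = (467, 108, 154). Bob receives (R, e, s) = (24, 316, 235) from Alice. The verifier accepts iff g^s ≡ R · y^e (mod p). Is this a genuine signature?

forged

g^s mod p:
108^2 = 11664 ≡ 456
108^4 ≡ 456^2 = 207936 ≡ 121
108^8 ≡ 121^2 = 14641 ≡ 164
108^16 ≡ 164^2 = 26896 ≡ 277
108^32 ≡ 277^2 = 76729 ≡ 141
108^64 ≡ 141^2 = 19881 ≡ 267
108^128 ≡ 267^2 = 71289 ≡ 305
235 = 128 + 64 + 32 + 8 + 2 + 1, so 108^235 ≡ 305·267·141·164·456·108 ≡ 456 (mod 467)
R · y^e mod p:
154^2 = 23716 ≡ 366
154^4 ≡ 366^2 = 133956 ≡ 394
154^8 ≡ 394^2 = 155236 ≡ 192
154^16 ≡ 192^2 = 36864 ≡ 438
154^32 ≡ 438^2 = 191844 ≡ 374
154^64 ≡ 374^2 = 139876 ≡ 243
154^128 ≡ 243^2 = 59049 ≡ 207
154^256 ≡ 207^2 = 42849 ≡ 352
316 = 256 + 32 + 16 + 8 + 4, so 154^316 ≡ 352·374·438·192·394 ≡ 402 (mod 467)
24·402 = 9648 ≡ 308 (mod 467)
456 ≠ 308; the check fails.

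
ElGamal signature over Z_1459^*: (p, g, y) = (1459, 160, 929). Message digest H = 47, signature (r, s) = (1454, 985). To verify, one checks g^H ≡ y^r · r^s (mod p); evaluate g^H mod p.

160^2 = 25600 ≡ 797
160^4 ≡ 797^2 = 635209 ≡ 544
160^8 ≡ 544^2 = 295936 ≡ 1218
160^16 ≡ 1218^2 = 1483524 ≡ 1180
160^32 ≡ 1180^2 = 1392400 ≡ 514
47 = 32 + 8 + 4 + 2 + 1, so 160^47 ≡ 514·1218·544·797·160 ≡ 508 (mod 1459)

508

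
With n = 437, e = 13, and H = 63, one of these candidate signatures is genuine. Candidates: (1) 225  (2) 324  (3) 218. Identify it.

3

Candidate 1: Squares mod 437: 225^1≡225, 225^2≡370, 225^4≡119, 225^8≡177; 13 = 8 + 4 + 1, so 225^13 ≡ 177·119·225 ≡ 347 (mod 437)
Candidate 2: Squares mod 437: 324^1≡324, 324^2≡96, 324^4≡39, 324^8≡210; 13 = 8 + 4 + 1, so 324^13 ≡ 210·39·324 ≡ 96 (mod 437)
Candidate 3: Squares mod 437: 218^1≡218, 218^2≡328, 218^4≡82, 218^8≡169; 13 = 8 + 4 + 1, so 218^13 ≡ 169·82·218 ≡ 63 (mod 437)
  → matches H = 63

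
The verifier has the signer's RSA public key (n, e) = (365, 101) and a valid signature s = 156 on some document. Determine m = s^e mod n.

136

s^2 ≡ 156^2 = 24336 ≡ 246
s^4 ≡ 246^2 = 60516 ≡ 291
s^8 ≡ 291^2 = 84681 ≡ 1
s^16 ≡ 1^2 = 1
s^32 ≡ 1^2 = 1
s^64 ≡ 1^2 = 1
101 = 64 + 32 + 4 + 1, so s^101 ≡ 1·1·291·156 ≡ 136 (mod 365)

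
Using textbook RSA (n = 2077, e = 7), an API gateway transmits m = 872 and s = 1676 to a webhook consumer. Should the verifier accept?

accept

s^2 ≡ 1676^2 = 2808976 ≡ 872
s^4 ≡ 872^2 = 760384 ≡ 202
7 = 4 + 2 + 1, so s^7 ≡ 202·872·1676 ≡ 872 (mod 2077)
Since 872 equals the digest 872, verification succeeds.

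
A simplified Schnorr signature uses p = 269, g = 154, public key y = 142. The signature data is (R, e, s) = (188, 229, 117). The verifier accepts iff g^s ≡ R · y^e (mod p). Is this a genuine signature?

genuine

g^s mod p:
154^117 mod 269 = 49
R · y^e mod p:
142^229 mod 269 = 16
188·16 = 3008 ≡ 49 (mod 269)
49 ≡ 49 (mod 269); signature holds.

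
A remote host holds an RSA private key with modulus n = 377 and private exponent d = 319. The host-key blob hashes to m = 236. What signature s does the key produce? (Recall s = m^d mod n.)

63

m^319 mod 377 = 63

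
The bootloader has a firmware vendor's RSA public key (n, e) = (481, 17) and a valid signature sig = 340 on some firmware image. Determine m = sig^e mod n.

201

Squares mod 481: sig^1≡340, sig^2≡160, sig^4≡107, sig^8≡386, sig^16≡367
17 = 16 + 1, so sig^17 ≡ 367·340 ≡ 201 (mod 481)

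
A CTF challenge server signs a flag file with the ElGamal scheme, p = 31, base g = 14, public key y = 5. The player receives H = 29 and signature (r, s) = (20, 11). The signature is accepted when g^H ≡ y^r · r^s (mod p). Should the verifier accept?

accept

Left side g^H mod p:
14^29 mod 31 = 20
Right side y^r · r^s mod p:
5^20 mod 31 = 25
20^11 mod 31 = 7
25·7 = 175 ≡ 20 (mod 31)
20 ≡ 20 (mod 31), so the signature is genuine.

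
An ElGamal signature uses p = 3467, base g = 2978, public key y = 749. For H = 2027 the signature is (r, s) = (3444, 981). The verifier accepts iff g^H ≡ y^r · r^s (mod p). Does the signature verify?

Left side g^H mod p:
2978^2 = 8868484 ≡ 3365
2978^4 ≡ 3365^2 = 11323225 ≡ 3
2978^8 ≡ 3^2 = 9
2978^16 ≡ 9^2 = 81
2978^32 ≡ 81^2 = 6561 ≡ 3094
2978^64 ≡ 3094^2 = 9572836 ≡ 449
2978^128 ≡ 449^2 = 201601 ≡ 515
2978^256 ≡ 515^2 = 265225 ≡ 1733
2978^512 ≡ 1733^2 = 3003289 ≡ 867
2978^1024 ≡ 867^2 = 751689 ≡ 2817
2027 = 1024 + 512 + 256 + 128 + 64 + 32 + 8 + 2 + 1, so 2978^2027 ≡ 2817·867·1733·515·449·3094·9·3365·2978 ≡ 1597 (mod 3467)
Right side y^r · r^s mod p:
749^2 = 561001 ≡ 2814
749^4 ≡ 2814^2 = 7918596 ≡ 3435
749^8 ≡ 3435^2 = 11799225 ≡ 1024
749^16 ≡ 1024^2 = 1048576 ≡ 1542
749^32 ≡ 1542^2 = 2377764 ≡ 2869
749^64 ≡ 2869^2 = 8231161 ≡ 503
749^128 ≡ 503^2 = 253009 ≡ 3385
749^256 ≡ 3385^2 = 11458225 ≡ 3257
749^512 ≡ 3257^2 = 10608049 ≡ 2496
749^1024 ≡ 2496^2 = 6230016 ≡ 3284
749^2048 ≡ 3284^2 = 10784656 ≡ 2286
3444 = 2048 + 1024 + 256 + 64 + 32 + 16 + 4, so 749^3444 ≡ 2286·3284·3257·503·2869·1542·3435 ≡ 2556 (mod 3467)
3444^2 = 11861136 ≡ 529
3444^4 ≡ 529^2 = 279841 ≡ 2481
3444^8 ≡ 2481^2 = 6155361 ≡ 1436
3444^16 ≡ 1436^2 = 2062096 ≡ 2698
3444^32 ≡ 2698^2 = 7279204 ≡ 1971
3444^64 ≡ 1971^2 = 3884841 ≡ 1801
3444^128 ≡ 1801^2 = 3243601 ≡ 1956
3444^256 ≡ 1956^2 = 3825936 ≡ 1835
3444^512 ≡ 1835^2 = 3367225 ≡ 768
981 = 512 + 256 + 128 + 64 + 16 + 4 + 1, so 3444^981 ≡ 768·1835·1956·1801·2698·2481·3444 ≡ 767 (mod 3467)
2556·767 = 1960452 ≡ 1597 (mod 3467)
1597 ≡ 1597 (mod 3467), so the signature is genuine.

verifies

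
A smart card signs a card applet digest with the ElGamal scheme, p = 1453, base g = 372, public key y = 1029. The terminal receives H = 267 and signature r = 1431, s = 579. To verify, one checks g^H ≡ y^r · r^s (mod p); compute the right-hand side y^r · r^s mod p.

387

Squares mod 1453: 1029^1≡1029, 1029^2≡1057, 1029^4≡1345, 1029^8≡40, 1029^16≡147, 1029^32≡1267, 1029^64≡1177, 1029^128≡620, 1029^256≡808, 1029^512≡467, 1029^1024≡139
1431 = 1024 + 256 + 128 + 16 + 4 + 2 + 1, so 1029^1431 ≡ 139·808·620·147·1345·1057·1029 ≡ 76 (mod 1453)
Squares mod 1453: 1431^1≡1431, 1431^2≡484, 1431^4≡323, 1431^8≡1166, 1431^16≡1001, 1431^32≡884, 1431^64≡1195, 1431^128≡1179, 1431^256≡973, 1431^512≡826
579 = 512 + 64 + 2 + 1, so 1431^579 ≡ 826·1195·484·1431 ≡ 636 (mod 1453)
y^r · r^s ≡ 76·636 = 48336 ≡ 387 (mod 1453)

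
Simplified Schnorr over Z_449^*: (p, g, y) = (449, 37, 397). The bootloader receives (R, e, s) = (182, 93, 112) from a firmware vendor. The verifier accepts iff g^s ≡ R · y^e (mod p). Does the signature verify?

verifies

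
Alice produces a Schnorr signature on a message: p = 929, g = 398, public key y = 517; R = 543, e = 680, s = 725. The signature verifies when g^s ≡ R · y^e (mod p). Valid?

no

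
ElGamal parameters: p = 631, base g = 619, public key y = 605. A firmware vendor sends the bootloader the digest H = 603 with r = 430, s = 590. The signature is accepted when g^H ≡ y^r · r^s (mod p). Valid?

no

Left side g^H mod p:
619^603 mod 631 = 83
Right side y^r · r^s mod p:
605^430 mod 631 = 479
430^590 mod 631 = 89
479·89 = 42631 ≡ 354 (mod 631)
83 ≠ 354, so verification fails.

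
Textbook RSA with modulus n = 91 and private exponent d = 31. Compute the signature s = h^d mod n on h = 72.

h^31 mod 91 = 58

58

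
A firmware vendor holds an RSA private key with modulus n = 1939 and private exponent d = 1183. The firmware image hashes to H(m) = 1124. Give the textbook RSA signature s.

(H(m))^2 ≡ 1124^2 = 1263376 ≡ 1087
(H(m))^4 ≡ 1087^2 = 1181569 ≡ 718
(H(m))^8 ≡ 718^2 = 515524 ≡ 1689
(H(m))^16 ≡ 1689^2 = 2852721 ≡ 452
(H(m))^32 ≡ 452^2 = 204304 ≡ 709
(H(m))^64 ≡ 709^2 = 502681 ≡ 480
(H(m))^128 ≡ 480^2 = 230400 ≡ 1598
(H(m))^256 ≡ 1598^2 = 2553604 ≡ 1880
(H(m))^512 ≡ 1880^2 = 3534400 ≡ 1542
(H(m))^1024 ≡ 1542^2 = 2377764 ≡ 550
1183 = 1024 + 128 + 16 + 8 + 4 + 2 + 1, so (H(m))^1183 ≡ 550·1598·452·1689·718·1087·1124 ≡ 1649 (mod 1939)

1649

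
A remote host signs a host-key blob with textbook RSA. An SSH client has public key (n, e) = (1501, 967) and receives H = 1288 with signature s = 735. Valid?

yes

s^2 ≡ 735^2 = 540225 ≡ 1366
s^4 ≡ 1366^2 = 1865956 ≡ 213
s^8 ≡ 213^2 = 45369 ≡ 339
s^16 ≡ 339^2 = 114921 ≡ 845
s^32 ≡ 845^2 = 714025 ≡ 1050
s^64 ≡ 1050^2 = 1102500 ≡ 766
s^128 ≡ 766^2 = 586756 ≡ 1366
s^256 ≡ 1366^2 = 1865956 ≡ 213
s^512 ≡ 213^2 = 45369 ≡ 339
967 = 512 + 256 + 128 + 64 + 4 + 2 + 1, so s^967 ≡ 339·213·1366·766·213·1366·735 ≡ 1288 (mod 1501)
1288 = H, so the signature checks out.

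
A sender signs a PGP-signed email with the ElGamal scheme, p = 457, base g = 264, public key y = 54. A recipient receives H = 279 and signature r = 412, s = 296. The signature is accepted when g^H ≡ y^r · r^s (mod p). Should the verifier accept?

Left side g^H mod p:
Squares mod 457: 264^1≡264, 264^2≡232, 264^4≡355, 264^8≡350, 264^16≡24, 264^32≡119, 264^64≡451, 264^128≡36, 264^256≡382
279 = 256 + 16 + 4 + 2 + 1, so 264^279 ≡ 382·24·355·232·264 ≡ 231 (mod 457)
Right side y^r · r^s mod p:
Squares mod 457: 54^1≡54, 54^2≡174, 54^4≡114, 54^8≡200, 54^16≡241, 54^32≡42, 54^64≡393, 54^128≡440, 54^256≡289
412 = 256 + 128 + 16 + 8 + 4, so 54^412 ≡ 289·440·241·200·114 ≡ 42 (mod 457)
Squares mod 457: 412^1≡412, 412^2≡197, 412^4≡421, 412^8≡382, 412^16≡141, 412^32≡230, 412^64≡345, 412^128≡205, 412^256≡438
296 = 256 + 32 + 8, so 412^296 ≡ 438·230·382 ≡ 81 (mod 457)
42·81 = 3402 ≡ 203 (mod 457)
231 ≠ 203, so verification fails.

reject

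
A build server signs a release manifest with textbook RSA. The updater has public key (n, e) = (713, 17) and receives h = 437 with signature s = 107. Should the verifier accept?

Squares mod 713: s^1≡107, s^2≡41, s^4≡255, s^8≡142, s^16≡200
17 = 16 + 1, so s^17 ≡ 200·107 ≡ 10 (mod 713)
s^17 mod 713 = 10, but h = 437.

reject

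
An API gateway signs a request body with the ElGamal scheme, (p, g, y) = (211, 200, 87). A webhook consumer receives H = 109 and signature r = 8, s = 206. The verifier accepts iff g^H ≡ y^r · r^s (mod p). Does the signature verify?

does not verify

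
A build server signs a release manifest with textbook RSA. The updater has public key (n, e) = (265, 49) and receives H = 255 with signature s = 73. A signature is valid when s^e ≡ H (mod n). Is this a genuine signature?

forged

Squares mod 265: s^1≡73, s^2≡29, s^4≡46, s^8≡261, s^16≡16, s^32≡256
49 = 32 + 16 + 1, so s^49 ≡ 256·16·73 ≡ 88 (mod 265)
s^49 mod 265 = 88, but H = 255.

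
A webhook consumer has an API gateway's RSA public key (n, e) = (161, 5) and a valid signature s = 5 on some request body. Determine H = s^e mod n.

s^5 mod 161 = 66

66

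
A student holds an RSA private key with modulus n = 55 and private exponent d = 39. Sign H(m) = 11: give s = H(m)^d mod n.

11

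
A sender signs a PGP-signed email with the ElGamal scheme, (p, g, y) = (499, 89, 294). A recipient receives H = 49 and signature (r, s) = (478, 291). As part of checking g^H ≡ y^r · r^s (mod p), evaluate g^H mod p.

44

89^2 = 7921 ≡ 436
89^4 ≡ 436^2 = 190096 ≡ 476
89^8 ≡ 476^2 = 226576 ≡ 30
89^16 ≡ 30^2 = 900 ≡ 401
89^32 ≡ 401^2 = 160801 ≡ 123
49 = 32 + 16 + 1, so 89^49 ≡ 123·401·89 ≡ 44 (mod 499)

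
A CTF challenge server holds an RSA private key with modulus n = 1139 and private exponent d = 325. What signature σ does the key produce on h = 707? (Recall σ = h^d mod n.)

h^2 ≡ 707^2 = 499849 ≡ 967
h^4 ≡ 967^2 = 935089 ≡ 1109
h^8 ≡ 1109^2 = 1229881 ≡ 900
h^16 ≡ 900^2 = 810000 ≡ 171
h^32 ≡ 171^2 = 29241 ≡ 766
h^64 ≡ 766^2 = 586756 ≡ 171
h^128 ≡ 171^2 = 29241 ≡ 766
h^256 ≡ 766^2 = 586756 ≡ 171
325 = 256 + 64 + 4 + 1, so h^325 ≡ 171·171·1109·707 ≡ 975 (mod 1139)

975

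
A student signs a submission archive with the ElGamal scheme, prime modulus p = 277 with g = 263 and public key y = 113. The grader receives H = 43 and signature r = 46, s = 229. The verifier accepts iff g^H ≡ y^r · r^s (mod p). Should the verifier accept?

Left side g^H mod p:
263^43 mod 277 = 143
Right side y^r · r^s mod p:
113^46 mod 277 = 1
46^229 mod 277 = 142
1·142 = 142 ≡ 142 (mod 277)
143 ≠ 142, so verification fails.

reject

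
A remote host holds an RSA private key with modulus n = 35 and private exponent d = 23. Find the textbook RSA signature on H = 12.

Squares mod 35: H^1≡12, H^2≡4, H^4≡16, H^8≡11, H^16≡16
23 = 16 + 4 + 2 + 1, so H^23 ≡ 16·16·4·12 ≡ 3 (mod 35)

3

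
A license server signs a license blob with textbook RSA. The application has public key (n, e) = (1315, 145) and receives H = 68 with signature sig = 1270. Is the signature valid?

Squares mod 1315: sig^1≡1270, sig^2≡710, sig^4≡455, sig^8≡570, sig^16≡95, sig^32≡1135, sig^64≡840, sig^128≡760
145 = 128 + 16 + 1, so sig^145 ≡ 760·95·1270 ≡ 365 (mod 1315)
The recovered value 365 does not match the digest 68.

invalid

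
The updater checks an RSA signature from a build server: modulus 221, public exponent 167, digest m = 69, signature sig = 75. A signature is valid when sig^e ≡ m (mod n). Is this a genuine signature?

forged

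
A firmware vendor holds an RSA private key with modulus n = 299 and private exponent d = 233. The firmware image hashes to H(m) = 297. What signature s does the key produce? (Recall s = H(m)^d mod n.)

111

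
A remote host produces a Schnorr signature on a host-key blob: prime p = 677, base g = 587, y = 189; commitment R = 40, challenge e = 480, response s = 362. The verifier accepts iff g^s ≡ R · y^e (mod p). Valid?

g^s mod p:
587^362 mod 677 = 525
R · y^e mod p:
189^480 mod 677 = 267
40·267 = 10680 ≡ 525 (mod 677)
525 ≡ 525 (mod 677); signature holds.

yes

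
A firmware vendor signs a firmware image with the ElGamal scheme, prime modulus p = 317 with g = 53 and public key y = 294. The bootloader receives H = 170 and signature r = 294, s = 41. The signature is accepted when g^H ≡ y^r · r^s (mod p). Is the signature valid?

invalid

Left side g^H mod p:
53^2 = 2809 ≡ 273
53^4 ≡ 273^2 = 74529 ≡ 34
53^8 ≡ 34^2 = 1156 ≡ 205
53^16 ≡ 205^2 = 42025 ≡ 181
53^32 ≡ 181^2 = 32761 ≡ 110
53^64 ≡ 110^2 = 12100 ≡ 54
53^128 ≡ 54^2 = 2916 ≡ 63
170 = 128 + 32 + 8 + 2, so 53^170 ≡ 63·110·205·273 ≡ 313 (mod 317)
Right side y^r · r^s mod p:
294^2 = 86436 ≡ 212
294^4 ≡ 212^2 = 44944 ≡ 247
294^8 ≡ 247^2 = 61009 ≡ 145
294^16 ≡ 145^2 = 21025 ≡ 103
294^32 ≡ 103^2 = 10609 ≡ 148
294^64 ≡ 148^2 = 21904 ≡ 31
294^128 ≡ 31^2 = 961 ≡ 10
294^256 ≡ 10^2 = 100
294 = 256 + 32 + 4 + 2, so 294^294 ≡ 100·148·247·212 ≡ 182 (mod 317)
294^2 = 86436 ≡ 212
294^4 ≡ 212^2 = 44944 ≡ 247
294^8 ≡ 247^2 = 61009 ≡ 145
294^16 ≡ 145^2 = 21025 ≡ 103
294^32 ≡ 103^2 = 10609 ≡ 148
41 = 32 + 8 + 1, so 294^41 ≡ 148·145·294 ≡ 306 (mod 317)
182·306 = 55692 ≡ 217 (mod 317)
313 ≠ 217, so verification fails.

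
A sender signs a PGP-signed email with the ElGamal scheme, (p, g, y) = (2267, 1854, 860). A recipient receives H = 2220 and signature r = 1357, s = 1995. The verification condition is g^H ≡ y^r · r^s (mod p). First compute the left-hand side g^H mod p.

1444

1854^2220 mod 2267 = 1444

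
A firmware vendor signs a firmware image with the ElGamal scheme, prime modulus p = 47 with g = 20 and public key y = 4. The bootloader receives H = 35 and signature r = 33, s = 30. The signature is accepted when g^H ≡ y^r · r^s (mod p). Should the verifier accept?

reject

Left side g^H mod p:
20^2 = 400 ≡ 24
20^4 ≡ 24^2 = 576 ≡ 12
20^8 ≡ 12^2 = 144 ≡ 3
20^16 ≡ 3^2 = 9
20^32 ≡ 9^2 = 81 ≡ 34
35 = 32 + 2 + 1, so 20^35 ≡ 34·24·20 ≡ 11 (mod 47)
Right side y^r · r^s mod p:
4^2 = 16
4^4 ≡ 16^2 = 256 ≡ 21
4^8 ≡ 21^2 = 441 ≡ 18
4^16 ≡ 18^2 = 324 ≡ 42
4^32 ≡ 42^2 = 1764 ≡ 25
33 = 32 + 1, so 4^33 ≡ 25·4 ≡ 6 (mod 47)
33^2 = 1089 ≡ 8
33^4 ≡ 8^2 = 64 ≡ 17
33^8 ≡ 17^2 = 289 ≡ 7
33^16 ≡ 7^2 = 49 ≡ 2
30 = 16 + 8 + 4 + 2, so 33^30 ≡ 2·7·17·8 ≡ 24 (mod 47)
6·24 = 144 ≡ 3 (mod 47)
11 ≠ 3, so verification fails.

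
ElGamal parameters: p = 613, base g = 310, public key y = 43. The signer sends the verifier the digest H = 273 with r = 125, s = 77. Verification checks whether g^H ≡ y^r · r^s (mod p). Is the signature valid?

invalid

Left side g^H mod p:
Squares mod 613: 310^1≡310, 310^2≡472, 310^4≡265, 310^8≡343, 310^16≡566, 310^32≡370, 310^64≡201, 310^128≡556, 310^256≡184
273 = 256 + 16 + 1, so 310^273 ≡ 184·566·310 ≡ 382 (mod 613)
Right side y^r · r^s mod p:
Squares mod 613: 43^1≡43, 43^2≡10, 43^4≡100, 43^8≡192, 43^16≡84, 43^32≡313, 43^64≡502
125 = 64 + 32 + 16 + 8 + 4 + 1, so 43^125 ≡ 502·313·84·192·100·43 ≡ 204 (mod 613)
Squares mod 613: 125^1≡125, 125^2≡300, 125^4≡502, 125^8≡61, 125^16≡43, 125^32≡10, 125^64≡100
77 = 64 + 8 + 4 + 1, so 125^77 ≡ 100·61·502·125 ≡ 23 (mod 613)
204·23 = 4692 ≡ 401 (mod 613)
382 ≠ 401, so verification fails.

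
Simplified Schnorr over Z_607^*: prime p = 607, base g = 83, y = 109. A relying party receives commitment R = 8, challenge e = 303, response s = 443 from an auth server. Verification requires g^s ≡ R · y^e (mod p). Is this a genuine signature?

genuine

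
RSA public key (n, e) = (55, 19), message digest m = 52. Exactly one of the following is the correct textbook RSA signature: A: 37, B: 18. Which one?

Candidate A: 37^2 = 1369 ≡ 49; 37^4 ≡ 49^2 = 2401 ≡ 36; 37^8 ≡ 36^2 = 1296 ≡ 31; 37^16 ≡ 31^2 = 961 ≡ 26; 19 = 16 + 2 + 1, so 37^19 ≡ 26·49·37 ≡ 3 (mod 55)
Candidate B: 18^2 = 324 ≡ 49; 18^4 ≡ 49^2 = 2401 ≡ 36; 18^8 ≡ 36^2 = 1296 ≡ 31; 18^16 ≡ 31^2 = 961 ≡ 26; 19 = 16 + 2 + 1, so 18^19 ≡ 26·49·18 ≡ 52 (mod 55)
  → matches m = 52

B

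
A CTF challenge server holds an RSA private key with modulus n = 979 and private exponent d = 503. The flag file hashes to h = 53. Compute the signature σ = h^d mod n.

Squares mod 979: h^1≡53, h^2≡851, h^4≡720, h^8≡509, h^16≡625, h^32≡4, h^64≡16, h^128≡256, h^256≡922
503 = 256 + 128 + 64 + 32 + 16 + 4 + 2 + 1, so h^503 ≡ 922·256·16·4·625·720·851·53 ≡ 850 (mod 979)

850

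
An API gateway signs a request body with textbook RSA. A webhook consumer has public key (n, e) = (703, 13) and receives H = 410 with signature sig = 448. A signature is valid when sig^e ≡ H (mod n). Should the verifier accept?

accept

sig^2 ≡ 448^2 = 200704 ≡ 349
sig^4 ≡ 349^2 = 121801 ≡ 182
sig^8 ≡ 182^2 = 33124 ≡ 83
13 = 8 + 4 + 1, so sig^13 ≡ 83·182·448 ≡ 410 (mod 703)
410 = H, so the signature checks out.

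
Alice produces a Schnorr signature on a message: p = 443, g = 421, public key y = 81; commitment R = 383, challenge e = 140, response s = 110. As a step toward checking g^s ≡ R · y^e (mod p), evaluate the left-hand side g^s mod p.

227

421^2 = 177241 ≡ 41
421^4 ≡ 41^2 = 1681 ≡ 352
421^8 ≡ 352^2 = 123904 ≡ 307
421^16 ≡ 307^2 = 94249 ≡ 333
421^32 ≡ 333^2 = 110889 ≡ 139
421^64 ≡ 139^2 = 19321 ≡ 272
110 = 64 + 32 + 8 + 4 + 2, so 421^110 ≡ 272·139·307·352·41 ≡ 227 (mod 443)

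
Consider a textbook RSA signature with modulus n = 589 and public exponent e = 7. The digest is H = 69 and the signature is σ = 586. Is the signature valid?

invalid

σ^2 ≡ 586^2 = 343396 ≡ 9
σ^4 ≡ 9^2 = 81
7 = 4 + 2 + 1, so σ^7 ≡ 81·9·586 ≡ 169 (mod 589)
The recovered value 169 does not match the digest 69.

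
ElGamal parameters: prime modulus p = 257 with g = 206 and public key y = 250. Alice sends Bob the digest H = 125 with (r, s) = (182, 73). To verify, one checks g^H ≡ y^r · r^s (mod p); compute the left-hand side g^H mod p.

145

206^2 = 42436 ≡ 31
206^4 ≡ 31^2 = 961 ≡ 190
206^8 ≡ 190^2 = 36100 ≡ 120
206^16 ≡ 120^2 = 14400 ≡ 8
206^32 ≡ 8^2 = 64
206^64 ≡ 64^2 = 4096 ≡ 241
125 = 64 + 32 + 16 + 8 + 4 + 1, so 206^125 ≡ 241·64·8·120·190·206 ≡ 145 (mod 257)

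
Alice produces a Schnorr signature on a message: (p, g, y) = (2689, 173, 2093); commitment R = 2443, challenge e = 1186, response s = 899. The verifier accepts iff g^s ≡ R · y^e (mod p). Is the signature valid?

valid

g^s mod p:
Squares mod 2689: 173^1≡173, 173^2≡350, 173^4≡1495, 173^8≡466, 173^16≡2036, 173^32≡1547, 173^64≡2688, 173^128≡1, 173^256≡1, 173^512≡1
899 = 512 + 256 + 128 + 2 + 1, so 173^899 ≡ 1·1·1·350·173 ≡ 1392 (mod 2689)
R · y^e mod p:
Squares mod 2689: 2093^1≡2093, 2093^2≡268, 2093^4≡1910, 2093^8≡1816, 2093^16≡1142, 2093^32≡2688, 2093^64≡1, 2093^128≡1, 2093^256≡1, 2093^512≡1, 2093^1024≡1
1186 = 1024 + 128 + 32 + 2, so 2093^1186 ≡ 1·1·2688·268 ≡ 2421 (mod 2689)
2443·2421 = 5914503 ≡ 1392 (mod 2689)
1392 ≡ 1392 (mod 2689); signature holds.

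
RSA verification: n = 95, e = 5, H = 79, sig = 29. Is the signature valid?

sig^2 ≡ 29^2 = 841 ≡ 81
sig^4 ≡ 81^2 = 6561 ≡ 6
5 = 4 + 1, so sig^5 ≡ 6·29 ≡ 79 (mod 95)
79 = H, so the signature checks out.

valid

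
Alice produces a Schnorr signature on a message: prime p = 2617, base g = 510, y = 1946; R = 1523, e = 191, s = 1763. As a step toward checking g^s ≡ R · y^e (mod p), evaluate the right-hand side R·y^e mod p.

1340

1946^2 = 3786916 ≡ 117
1946^4 ≡ 117^2 = 13689 ≡ 604
1946^8 ≡ 604^2 = 364816 ≡ 1053
1946^16 ≡ 1053^2 = 1108809 ≡ 1818
1946^32 ≡ 1818^2 = 3305124 ≡ 2470
1946^64 ≡ 2470^2 = 6100900 ≡ 673
1946^128 ≡ 673^2 = 452929 ≡ 188
191 = 128 + 32 + 16 + 8 + 4 + 2 + 1, so 1946^191 ≡ 188·2470·1818·1053·604·117·1946 ≡ 1391 (mod 2617)
R · y^e ≡ 1523·1391 = 2118493 ≡ 1340 (mod 2617)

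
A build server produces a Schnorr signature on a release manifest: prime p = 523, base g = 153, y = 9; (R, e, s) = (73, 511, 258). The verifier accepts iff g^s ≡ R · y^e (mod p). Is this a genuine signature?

forged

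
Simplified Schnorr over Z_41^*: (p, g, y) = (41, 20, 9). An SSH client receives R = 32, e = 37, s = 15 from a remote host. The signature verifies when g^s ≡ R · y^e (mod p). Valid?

g^s mod p:
20^2 = 400 ≡ 31
20^4 ≡ 31^2 = 961 ≡ 18
20^8 ≡ 18^2 = 324 ≡ 37
15 = 8 + 4 + 2 + 1, so 20^15 ≡ 37·18·31·20 ≡ 9 (mod 41)
R · y^e mod p:
9^2 = 81 ≡ 40
9^4 ≡ 40^2 = 1600 ≡ 1
9^8 ≡ 1^2 = 1
9^16 ≡ 1^2 = 1
9^32 ≡ 1^2 = 1
37 = 32 + 4 + 1, so 9^37 ≡ 1·1·9 ≡ 9 (mod 41)
32·9 = 288 ≡ 1 (mod 41)
9 ≠ 1; the check fails.

no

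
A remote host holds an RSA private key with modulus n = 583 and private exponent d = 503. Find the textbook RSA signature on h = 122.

89

h^2 ≡ 122^2 = 14884 ≡ 309
h^4 ≡ 309^2 = 95481 ≡ 452
h^8 ≡ 452^2 = 204304 ≡ 254
h^16 ≡ 254^2 = 64516 ≡ 386
h^32 ≡ 386^2 = 148996 ≡ 331
h^64 ≡ 331^2 = 109561 ≡ 540
h^128 ≡ 540^2 = 291600 ≡ 100
h^256 ≡ 100^2 = 10000 ≡ 89
503 = 256 + 128 + 64 + 32 + 16 + 4 + 2 + 1, so h^503 ≡ 89·100·540·331·386·452·309·122 ≡ 89 (mod 583)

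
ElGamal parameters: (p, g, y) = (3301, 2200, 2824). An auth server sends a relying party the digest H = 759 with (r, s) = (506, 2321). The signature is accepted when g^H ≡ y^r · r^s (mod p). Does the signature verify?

Left side g^H mod p:
Squares mod 3301: 2200^1≡2200, 2200^2≡734, 2200^4≡693, 2200^8≡1604, 2200^16≡1337, 2200^32≡1728, 2200^64≡1880, 2200^128≡2330, 2200^256≡2056, 2200^512≡1856
759 = 512 + 128 + 64 + 32 + 16 + 4 + 2 + 1, so 2200^759 ≡ 1856·2330·1880·1728·1337·693·734·2200 ≡ 2342 (mod 3301)
Right side y^r · r^s mod p:
Squares mod 3301: 2824^1≡2824, 2824^2≡3061, 2824^4≡1483, 2824^8≡823, 2824^16≡624, 2824^32≡3159, 2824^64≡358, 2824^128≡2726, 2824^256≡525
506 = 256 + 128 + 64 + 32 + 16 + 8 + 2, so 2824^506 ≡ 525·2726·358·3159·624·823·3061 ≡ 1294 (mod 3301)
Squares mod 3301: 506^1≡506, 506^2≡1859, 506^4≡3035, 506^8≡1435, 506^16≡2702, 506^32≡2293, 506^64≡2657, 506^128≡2111, 506^256≡3272, 506^512≡841, 506^1024≡867, 506^2048≡2362
2321 = 2048 + 256 + 16 + 1, so 506^2321 ≡ 2362·3272·2702·506 ≡ 305 (mod 3301)
1294·305 = 394670 ≡ 1851 (mod 3301)
2342 ≠ 1851, so verification fails.

does not verify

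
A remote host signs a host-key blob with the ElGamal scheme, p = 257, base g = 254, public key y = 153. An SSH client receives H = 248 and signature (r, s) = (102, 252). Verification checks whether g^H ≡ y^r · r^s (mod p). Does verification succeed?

passes

Left side g^H mod p:
254^2 = 64516 ≡ 9
254^4 ≡ 9^2 = 81
254^8 ≡ 81^2 = 6561 ≡ 136
254^16 ≡ 136^2 = 18496 ≡ 249
254^32 ≡ 249^2 = 62001 ≡ 64
254^64 ≡ 64^2 = 4096 ≡ 241
254^128 ≡ 241^2 = 58081 ≡ 256
248 = 128 + 64 + 32 + 16 + 8, so 254^248 ≡ 256·241·64·249·136 ≡ 240 (mod 257)
Right side y^r · r^s mod p:
153^2 = 23409 ≡ 22
153^4 ≡ 22^2 = 484 ≡ 227
153^8 ≡ 227^2 = 51529 ≡ 129
153^16 ≡ 129^2 = 16641 ≡ 193
153^32 ≡ 193^2 = 37249 ≡ 241
153^64 ≡ 241^2 = 58081 ≡ 256
102 = 64 + 32 + 4 + 2, so 153^102 ≡ 256·241·227·22 ≡ 234 (mod 257)
102^2 = 10404 ≡ 124
102^4 ≡ 124^2 = 15376 ≡ 213
102^8 ≡ 213^2 = 45369 ≡ 137
102^16 ≡ 137^2 = 18769 ≡ 8
102^32 ≡ 8^2 = 64
102^64 ≡ 64^2 = 4096 ≡ 241
102^128 ≡ 241^2 = 58081 ≡ 256
252 = 128 + 64 + 32 + 16 + 8 + 4, so 102^252 ≡ 256·241·64·8·137·213 ≡ 146 (mod 257)
234·146 = 34164 ≡ 240 (mod 257)
240 ≡ 240 (mod 257), so the signature is genuine.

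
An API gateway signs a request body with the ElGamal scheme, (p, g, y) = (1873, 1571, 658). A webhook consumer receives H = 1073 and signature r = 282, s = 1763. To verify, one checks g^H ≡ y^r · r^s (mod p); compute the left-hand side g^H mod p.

1571^1073 mod 1873 = 355

355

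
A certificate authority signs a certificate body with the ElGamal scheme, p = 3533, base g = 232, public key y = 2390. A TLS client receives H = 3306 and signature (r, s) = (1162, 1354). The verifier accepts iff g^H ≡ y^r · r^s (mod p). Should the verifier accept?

reject

Left side g^H mod p:
Squares mod 3533: 232^1≡232, 232^2≡829, 232^4≡1839, 232^8≡840, 232^16≡2533, 232^32≡161, 232^64≡1190, 232^128≡2900, 232^256≡1460, 232^512≡1201, 232^1024≡937, 232^2048≡1785
3306 = 2048 + 1024 + 128 + 64 + 32 + 8 + 2, so 232^3306 ≡ 1785·937·2900·1190·161·840·829 ≡ 2403 (mod 3533)
Right side y^r · r^s mod p:
Squares mod 3533: 2390^1≡2390, 2390^2≡2772, 2390^4≡3242, 2390^8≡3422, 2390^16≡1722, 2390^32≡1097, 2390^64≡2189, 2390^128≡973, 2390^256≡3418, 2390^512≡2626, 2390^1024≡2993
1162 = 1024 + 128 + 8 + 2, so 2390^1162 ≡ 2993·973·3422·2772 ≡ 1466 (mod 3533)
Squares mod 3533: 1162^1≡1162, 1162^2≡638, 1162^4≡749, 1162^8≡2787, 1162^16≡1835, 1162^32≡276, 1162^64≡1983, 1162^128≡60, 1162^256≡67, 1162^512≡956, 1162^1024≡2422
1354 = 1024 + 256 + 64 + 8 + 2, so 1162^1354 ≡ 2422·67·1983·2787·638 ≡ 599 (mod 3533)
1466·599 = 878134 ≡ 1950 (mod 3533)
2403 ≠ 1950, so verification fails.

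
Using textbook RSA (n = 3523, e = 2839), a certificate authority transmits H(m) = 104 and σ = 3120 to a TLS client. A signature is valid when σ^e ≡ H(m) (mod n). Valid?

no

Squares mod 3523: σ^1≡3120, σ^2≡351, σ^4≡3419, σ^8≡247, σ^16≡1118, σ^32≡2782, σ^64≡3016, σ^128≡3393, σ^256≡2808, σ^512≡390, σ^1024≡611, σ^2048≡3406
2839 = 2048 + 512 + 256 + 16 + 4 + 2 + 1, so σ^2839 ≡ 3406·390·2808·1118·3419·351·3120 ≡ 3419 (mod 3523)
3419 ≠ 104, so verification fails.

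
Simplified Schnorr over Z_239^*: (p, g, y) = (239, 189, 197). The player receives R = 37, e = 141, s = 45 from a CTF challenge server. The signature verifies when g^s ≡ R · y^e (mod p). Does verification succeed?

g^s mod p:
189^2 = 35721 ≡ 110
189^4 ≡ 110^2 = 12100 ≡ 150
189^8 ≡ 150^2 = 22500 ≡ 34
189^16 ≡ 34^2 = 1156 ≡ 200
189^32 ≡ 200^2 = 40000 ≡ 87
45 = 32 + 8 + 4 + 1, so 189^45 ≡ 87·34·150·189 ≡ 175 (mod 239)
R · y^e mod p:
197^2 = 38809 ≡ 91
197^4 ≡ 91^2 = 8281 ≡ 155
197^8 ≡ 155^2 = 24025 ≡ 125
197^16 ≡ 125^2 = 15625 ≡ 90
197^32 ≡ 90^2 = 8100 ≡ 213
197^64 ≡ 213^2 = 45369 ≡ 198
197^128 ≡ 198^2 = 39204 ≡ 8
141 = 128 + 8 + 4 + 1, so 197^141 ≡ 8·125·155·197 ≡ 121 (mod 239)
37·121 = 4477 ≡ 175 (mod 239)
175 ≡ 175 (mod 239); signature holds.

passes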